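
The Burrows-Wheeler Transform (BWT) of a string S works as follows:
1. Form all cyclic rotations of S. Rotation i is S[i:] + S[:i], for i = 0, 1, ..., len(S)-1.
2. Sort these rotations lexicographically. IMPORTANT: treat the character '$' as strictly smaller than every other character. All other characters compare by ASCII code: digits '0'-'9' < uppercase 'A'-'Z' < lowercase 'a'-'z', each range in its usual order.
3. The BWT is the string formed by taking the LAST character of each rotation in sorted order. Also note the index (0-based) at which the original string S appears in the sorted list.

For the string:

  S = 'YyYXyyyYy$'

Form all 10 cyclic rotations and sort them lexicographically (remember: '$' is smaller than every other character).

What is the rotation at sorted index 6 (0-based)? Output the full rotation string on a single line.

All 10 rotations (rotation i = S[i:]+S[:i]):
  rot[0] = YyYXyyyYy$
  rot[1] = yYXyyyYy$Y
  rot[2] = YXyyyYy$Yy
  rot[3] = XyyyYy$YyY
  rot[4] = yyyYy$YyYX
  rot[5] = yyYy$YyYXy
  rot[6] = yYy$YyYXyy
  rot[7] = Yy$YyYXyyy
  rot[8] = y$YyYXyyyY
  rot[9] = $YyYXyyyYy
Sorted (with $ < everything):
  sorted[0] = $YyYXyyyYy
  sorted[1] = XyyyYy$YyY
  sorted[2] = YXyyyYy$Yy
  sorted[3] = Yy$YyYXyyy
  sorted[4] = YyYXyyyYy$
  sorted[5] = y$YyYXyyyY
  sorted[6] = yYXyyyYy$Y
  sorted[7] = yYy$YyYXyy
  sorted[8] = yyYy$YyYXy
  sorted[9] = yyyYy$YyYX
sorted[6] = yYXyyyYy$Y

Answer: yYXyyyYy$Y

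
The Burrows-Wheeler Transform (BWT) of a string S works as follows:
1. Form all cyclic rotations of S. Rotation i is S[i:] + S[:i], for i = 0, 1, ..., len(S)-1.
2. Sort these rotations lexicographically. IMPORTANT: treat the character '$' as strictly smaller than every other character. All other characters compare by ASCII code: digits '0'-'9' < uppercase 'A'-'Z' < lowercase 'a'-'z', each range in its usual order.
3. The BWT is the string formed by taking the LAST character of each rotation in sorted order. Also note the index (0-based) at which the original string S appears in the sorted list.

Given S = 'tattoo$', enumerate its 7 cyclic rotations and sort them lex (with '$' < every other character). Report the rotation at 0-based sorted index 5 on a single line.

Answer: too$tat

Derivation:
All 7 rotations (rotation i = S[i:]+S[:i]):
  rot[0] = tattoo$
  rot[1] = attoo$t
  rot[2] = ttoo$ta
  rot[3] = too$tat
  rot[4] = oo$tatt
  rot[5] = o$tatto
  rot[6] = $tattoo
Sorted (with $ < everything):
  sorted[0] = $tattoo
  sorted[1] = attoo$t
  sorted[2] = o$tatto
  sorted[3] = oo$tatt
  sorted[4] = tattoo$
  sorted[5] = too$tat
  sorted[6] = ttoo$ta
sorted[5] = too$tat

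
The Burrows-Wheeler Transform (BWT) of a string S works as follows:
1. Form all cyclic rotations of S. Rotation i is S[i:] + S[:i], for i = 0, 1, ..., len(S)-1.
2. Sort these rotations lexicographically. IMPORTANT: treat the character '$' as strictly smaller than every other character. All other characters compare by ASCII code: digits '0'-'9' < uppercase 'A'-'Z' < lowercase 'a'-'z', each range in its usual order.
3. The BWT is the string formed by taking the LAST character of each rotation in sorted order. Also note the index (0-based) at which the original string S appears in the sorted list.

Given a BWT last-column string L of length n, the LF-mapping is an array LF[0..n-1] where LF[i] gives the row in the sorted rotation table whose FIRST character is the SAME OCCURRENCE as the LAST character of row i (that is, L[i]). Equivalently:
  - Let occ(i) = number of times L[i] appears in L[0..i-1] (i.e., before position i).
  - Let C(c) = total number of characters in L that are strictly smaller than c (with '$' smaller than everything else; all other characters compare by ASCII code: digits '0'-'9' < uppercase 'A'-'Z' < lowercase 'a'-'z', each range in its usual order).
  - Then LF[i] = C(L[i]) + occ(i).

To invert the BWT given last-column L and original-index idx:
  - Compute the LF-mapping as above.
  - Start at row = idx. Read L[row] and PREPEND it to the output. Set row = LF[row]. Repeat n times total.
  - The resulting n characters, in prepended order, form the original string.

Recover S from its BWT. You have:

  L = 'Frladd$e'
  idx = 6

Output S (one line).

LF mapping: 1 7 6 2 3 4 0 5
Walk LF starting at row 6, prepending L[row]:
  step 1: row=6, L[6]='$', prepend. Next row=LF[6]=0
  step 2: row=0, L[0]='F', prepend. Next row=LF[0]=1
  step 3: row=1, L[1]='r', prepend. Next row=LF[1]=7
  step 4: row=7, L[7]='e', prepend. Next row=LF[7]=5
  step 5: row=5, L[5]='d', prepend. Next row=LF[5]=4
  step 6: row=4, L[4]='d', prepend. Next row=LF[4]=3
  step 7: row=3, L[3]='a', prepend. Next row=LF[3]=2
  step 8: row=2, L[2]='l', prepend. Next row=LF[2]=6
Reversed output: ladderF$

Answer: ladderF$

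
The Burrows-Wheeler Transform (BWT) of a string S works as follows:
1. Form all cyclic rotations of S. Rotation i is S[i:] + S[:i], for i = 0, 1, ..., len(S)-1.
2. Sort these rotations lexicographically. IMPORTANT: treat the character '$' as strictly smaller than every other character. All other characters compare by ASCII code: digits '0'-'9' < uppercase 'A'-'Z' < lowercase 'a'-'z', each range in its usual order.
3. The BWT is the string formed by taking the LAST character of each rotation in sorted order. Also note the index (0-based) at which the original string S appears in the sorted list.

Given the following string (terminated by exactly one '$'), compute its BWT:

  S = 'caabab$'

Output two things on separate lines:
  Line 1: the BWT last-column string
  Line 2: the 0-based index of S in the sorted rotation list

Answer: bcbaaa$
6

Derivation:
All 7 rotations (rotation i = S[i:]+S[:i]):
  rot[0] = caabab$
  rot[1] = aabab$c
  rot[2] = abab$ca
  rot[3] = bab$caa
  rot[4] = ab$caab
  rot[5] = b$caaba
  rot[6] = $caabab
Sorted (with $ < everything):
  sorted[0] = $caabab  (last char: 'b')
  sorted[1] = aabab$c  (last char: 'c')
  sorted[2] = ab$caab  (last char: 'b')
  sorted[3] = abab$ca  (last char: 'a')
  sorted[4] = b$caaba  (last char: 'a')
  sorted[5] = bab$caa  (last char: 'a')
  sorted[6] = caabab$  (last char: '$')
Last column: bcbaaa$
Original string S is at sorted index 6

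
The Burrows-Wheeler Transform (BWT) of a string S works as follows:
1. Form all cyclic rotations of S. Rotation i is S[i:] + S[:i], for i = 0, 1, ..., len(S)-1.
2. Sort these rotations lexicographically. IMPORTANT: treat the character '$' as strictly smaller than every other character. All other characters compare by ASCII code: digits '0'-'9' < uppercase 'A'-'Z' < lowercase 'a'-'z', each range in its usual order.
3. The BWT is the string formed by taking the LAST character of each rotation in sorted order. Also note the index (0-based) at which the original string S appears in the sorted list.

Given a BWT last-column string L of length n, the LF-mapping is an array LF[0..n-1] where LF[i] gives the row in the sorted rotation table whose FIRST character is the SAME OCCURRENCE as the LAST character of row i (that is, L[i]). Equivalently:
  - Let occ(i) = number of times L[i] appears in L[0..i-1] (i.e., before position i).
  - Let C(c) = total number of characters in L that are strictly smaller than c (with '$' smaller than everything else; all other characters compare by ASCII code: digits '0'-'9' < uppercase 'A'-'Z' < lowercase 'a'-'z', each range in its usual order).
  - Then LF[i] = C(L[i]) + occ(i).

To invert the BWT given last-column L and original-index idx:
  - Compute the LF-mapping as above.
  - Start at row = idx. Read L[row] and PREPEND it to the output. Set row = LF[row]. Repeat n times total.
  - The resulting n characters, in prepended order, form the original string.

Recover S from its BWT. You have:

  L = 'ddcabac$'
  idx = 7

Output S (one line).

Answer: dabcacd$

Derivation:
LF mapping: 6 7 4 1 3 2 5 0
Walk LF starting at row 7, prepending L[row]:
  step 1: row=7, L[7]='$', prepend. Next row=LF[7]=0
  step 2: row=0, L[0]='d', prepend. Next row=LF[0]=6
  step 3: row=6, L[6]='c', prepend. Next row=LF[6]=5
  step 4: row=5, L[5]='a', prepend. Next row=LF[5]=2
  step 5: row=2, L[2]='c', prepend. Next row=LF[2]=4
  step 6: row=4, L[4]='b', prepend. Next row=LF[4]=3
  step 7: row=3, L[3]='a', prepend. Next row=LF[3]=1
  step 8: row=1, L[1]='d', prepend. Next row=LF[1]=7
Reversed output: dabcacd$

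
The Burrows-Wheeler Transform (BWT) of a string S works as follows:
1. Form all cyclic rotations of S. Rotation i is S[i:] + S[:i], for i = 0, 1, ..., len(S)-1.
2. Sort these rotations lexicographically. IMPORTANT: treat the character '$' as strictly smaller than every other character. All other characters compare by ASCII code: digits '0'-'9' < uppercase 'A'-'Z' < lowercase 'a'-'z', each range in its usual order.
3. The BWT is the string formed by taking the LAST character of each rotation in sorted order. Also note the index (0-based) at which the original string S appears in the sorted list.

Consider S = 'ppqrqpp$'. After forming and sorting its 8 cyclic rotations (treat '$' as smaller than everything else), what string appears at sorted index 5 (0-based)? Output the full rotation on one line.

Answer: qpp$ppqr

Derivation:
All 8 rotations (rotation i = S[i:]+S[:i]):
  rot[0] = ppqrqpp$
  rot[1] = pqrqpp$p
  rot[2] = qrqpp$pp
  rot[3] = rqpp$ppq
  rot[4] = qpp$ppqr
  rot[5] = pp$ppqrq
  rot[6] = p$ppqrqp
  rot[7] = $ppqrqpp
Sorted (with $ < everything):
  sorted[0] = $ppqrqpp
  sorted[1] = p$ppqrqp
  sorted[2] = pp$ppqrq
  sorted[3] = ppqrqpp$
  sorted[4] = pqrqpp$p
  sorted[5] = qpp$ppqr
  sorted[6] = qrqpp$pp
  sorted[7] = rqpp$ppq
sorted[5] = qpp$ppqr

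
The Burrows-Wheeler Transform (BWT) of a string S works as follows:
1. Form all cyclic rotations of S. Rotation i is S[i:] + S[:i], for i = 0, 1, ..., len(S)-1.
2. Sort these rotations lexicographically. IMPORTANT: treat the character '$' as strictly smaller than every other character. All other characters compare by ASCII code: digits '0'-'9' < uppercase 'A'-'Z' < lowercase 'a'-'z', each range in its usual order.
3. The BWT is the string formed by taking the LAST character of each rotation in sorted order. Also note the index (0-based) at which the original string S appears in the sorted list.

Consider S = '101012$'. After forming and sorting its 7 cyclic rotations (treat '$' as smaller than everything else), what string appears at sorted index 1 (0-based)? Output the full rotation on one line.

Answer: 01012$1

Derivation:
All 7 rotations (rotation i = S[i:]+S[:i]):
  rot[0] = 101012$
  rot[1] = 01012$1
  rot[2] = 1012$10
  rot[3] = 012$101
  rot[4] = 12$1010
  rot[5] = 2$10101
  rot[6] = $101012
Sorted (with $ < everything):
  sorted[0] = $101012
  sorted[1] = 01012$1
  sorted[2] = 012$101
  sorted[3] = 101012$
  sorted[4] = 1012$10
  sorted[5] = 12$1010
  sorted[6] = 2$10101
sorted[1] = 01012$1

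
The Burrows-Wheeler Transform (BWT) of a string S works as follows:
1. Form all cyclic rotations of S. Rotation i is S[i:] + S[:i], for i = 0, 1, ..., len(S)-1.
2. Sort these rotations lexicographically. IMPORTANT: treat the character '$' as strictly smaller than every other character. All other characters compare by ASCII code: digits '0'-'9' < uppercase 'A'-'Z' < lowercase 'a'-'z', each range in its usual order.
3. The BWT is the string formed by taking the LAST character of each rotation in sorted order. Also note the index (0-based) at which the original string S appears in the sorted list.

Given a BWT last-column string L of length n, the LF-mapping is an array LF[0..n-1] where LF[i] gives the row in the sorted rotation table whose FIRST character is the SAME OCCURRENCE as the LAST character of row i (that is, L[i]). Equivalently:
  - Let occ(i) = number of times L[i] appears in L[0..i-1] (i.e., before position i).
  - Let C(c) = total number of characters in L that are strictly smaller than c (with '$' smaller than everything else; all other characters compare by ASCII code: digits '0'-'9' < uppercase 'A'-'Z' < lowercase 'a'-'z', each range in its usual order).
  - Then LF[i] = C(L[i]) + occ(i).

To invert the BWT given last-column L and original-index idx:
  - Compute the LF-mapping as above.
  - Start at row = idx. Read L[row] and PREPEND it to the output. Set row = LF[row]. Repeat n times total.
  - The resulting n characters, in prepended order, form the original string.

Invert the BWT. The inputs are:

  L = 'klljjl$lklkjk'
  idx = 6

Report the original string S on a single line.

LF mapping: 4 8 9 1 2 10 0 11 5 12 6 3 7
Walk LF starting at row 6, prepending L[row]:
  step 1: row=6, L[6]='$', prepend. Next row=LF[6]=0
  step 2: row=0, L[0]='k', prepend. Next row=LF[0]=4
  step 3: row=4, L[4]='j', prepend. Next row=LF[4]=2
  step 4: row=2, L[2]='l', prepend. Next row=LF[2]=9
  step 5: row=9, L[9]='l', prepend. Next row=LF[9]=12
  step 6: row=12, L[12]='k', prepend. Next row=LF[12]=7
  step 7: row=7, L[7]='l', prepend. Next row=LF[7]=11
  step 8: row=11, L[11]='j', prepend. Next row=LF[11]=3
  step 9: row=3, L[3]='j', prepend. Next row=LF[3]=1
  step 10: row=1, L[1]='l', prepend. Next row=LF[1]=8
  step 11: row=8, L[8]='k', prepend. Next row=LF[8]=5
  step 12: row=5, L[5]='l', prepend. Next row=LF[5]=10
  step 13: row=10, L[10]='k', prepend. Next row=LF[10]=6
Reversed output: klkljjlklljk$

Answer: klkljjlklljk$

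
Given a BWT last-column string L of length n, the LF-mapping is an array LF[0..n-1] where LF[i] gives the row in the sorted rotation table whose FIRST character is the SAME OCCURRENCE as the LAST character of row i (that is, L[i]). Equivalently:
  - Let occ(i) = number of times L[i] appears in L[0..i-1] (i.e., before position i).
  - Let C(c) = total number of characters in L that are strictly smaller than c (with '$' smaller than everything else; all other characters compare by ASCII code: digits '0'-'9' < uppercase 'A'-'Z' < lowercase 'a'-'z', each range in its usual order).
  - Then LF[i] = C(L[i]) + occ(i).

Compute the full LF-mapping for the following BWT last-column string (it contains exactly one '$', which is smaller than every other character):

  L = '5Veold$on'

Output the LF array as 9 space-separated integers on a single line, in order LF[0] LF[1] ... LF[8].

Char counts: '$':1, '5':1, 'V':1, 'd':1, 'e':1, 'l':1, 'n':1, 'o':2
C (first-col start): C('$')=0, C('5')=1, C('V')=2, C('d')=3, C('e')=4, C('l')=5, C('n')=6, C('o')=7
L[0]='5': occ=0, LF[0]=C('5')+0=1+0=1
L[1]='V': occ=0, LF[1]=C('V')+0=2+0=2
L[2]='e': occ=0, LF[2]=C('e')+0=4+0=4
L[3]='o': occ=0, LF[3]=C('o')+0=7+0=7
L[4]='l': occ=0, LF[4]=C('l')+0=5+0=5
L[5]='d': occ=0, LF[5]=C('d')+0=3+0=3
L[6]='$': occ=0, LF[6]=C('$')+0=0+0=0
L[7]='o': occ=1, LF[7]=C('o')+1=7+1=8
L[8]='n': occ=0, LF[8]=C('n')+0=6+0=6

Answer: 1 2 4 7 5 3 0 8 6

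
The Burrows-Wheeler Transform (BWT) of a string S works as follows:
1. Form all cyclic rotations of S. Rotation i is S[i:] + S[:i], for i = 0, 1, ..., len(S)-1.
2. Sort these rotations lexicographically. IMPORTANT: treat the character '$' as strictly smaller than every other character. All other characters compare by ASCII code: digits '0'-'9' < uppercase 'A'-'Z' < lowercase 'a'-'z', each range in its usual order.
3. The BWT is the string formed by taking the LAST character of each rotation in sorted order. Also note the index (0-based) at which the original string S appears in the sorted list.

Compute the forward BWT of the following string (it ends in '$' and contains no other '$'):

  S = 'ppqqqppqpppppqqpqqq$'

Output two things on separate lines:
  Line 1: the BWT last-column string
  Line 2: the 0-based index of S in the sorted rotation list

All 20 rotations (rotation i = S[i:]+S[:i]):
  rot[0] = ppqqqppqpppppqqpqqq$
  rot[1] = pqqqppqpppppqqpqqq$p
  rot[2] = qqqppqpppppqqpqqq$pp
  rot[3] = qqppqpppppqqpqqq$ppq
  rot[4] = qppqpppppqqpqqq$ppqq
  rot[5] = ppqpppppqqpqqq$ppqqq
  rot[6] = pqpppppqqpqqq$ppqqqp
  rot[7] = qpppppqqpqqq$ppqqqpp
  rot[8] = pppppqqpqqq$ppqqqppq
  rot[9] = ppppqqpqqq$ppqqqppqp
  rot[10] = pppqqpqqq$ppqqqppqpp
  rot[11] = ppqqpqqq$ppqqqppqppp
  rot[12] = pqqpqqq$ppqqqppqpppp
  rot[13] = qqpqqq$ppqqqppqppppp
  rot[14] = qpqqq$ppqqqppqpppppq
  rot[15] = pqqq$ppqqqppqpppppqq
  rot[16] = qqq$ppqqqppqpppppqqp
  rot[17] = qq$ppqqqppqpppppqqpq
  rot[18] = q$ppqqqppqpppppqqpqq
  rot[19] = $ppqqqppqpppppqqpqqq
Sorted (with $ < everything):
  sorted[0] = $ppqqqppqpppppqqpqqq  (last char: 'q')
  sorted[1] = pppppqqpqqq$ppqqqppq  (last char: 'q')
  sorted[2] = ppppqqpqqq$ppqqqppqp  (last char: 'p')
  sorted[3] = pppqqpqqq$ppqqqppqpp  (last char: 'p')
  sorted[4] = ppqpppppqqpqqq$ppqqq  (last char: 'q')
  sorted[5] = ppqqpqqq$ppqqqppqppp  (last char: 'p')
  sorted[6] = ppqqqppqpppppqqpqqq$  (last char: '$')
  sorted[7] = pqpppppqqpqqq$ppqqqp  (last char: 'p')
  sorted[8] = pqqpqqq$ppqqqppqpppp  (last char: 'p')
  sorted[9] = pqqq$ppqqqppqpppppqq  (last char: 'q')
  sorted[10] = pqqqppqpppppqqpqqq$p  (last char: 'p')
  sorted[11] = q$ppqqqppqpppppqqpqq  (last char: 'q')
  sorted[12] = qpppppqqpqqq$ppqqqpp  (last char: 'p')
  sorted[13] = qppqpppppqqpqqq$ppqq  (last char: 'q')
  sorted[14] = qpqqq$ppqqqppqpppppq  (last char: 'q')
  sorted[15] = qq$ppqqqppqpppppqqpq  (last char: 'q')
  sorted[16] = qqppqpppppqqpqqq$ppq  (last char: 'q')
  sorted[17] = qqpqqq$ppqqqppqppppp  (last char: 'p')
  sorted[18] = qqq$ppqqqppqpppppqqp  (last char: 'p')
  sorted[19] = qqqppqpppppqqpqqq$pp  (last char: 'p')
Last column: qqppqp$ppqpqpqqqqppp
Original string S is at sorted index 6

Answer: qqppqp$ppqpqpqqqqppp
6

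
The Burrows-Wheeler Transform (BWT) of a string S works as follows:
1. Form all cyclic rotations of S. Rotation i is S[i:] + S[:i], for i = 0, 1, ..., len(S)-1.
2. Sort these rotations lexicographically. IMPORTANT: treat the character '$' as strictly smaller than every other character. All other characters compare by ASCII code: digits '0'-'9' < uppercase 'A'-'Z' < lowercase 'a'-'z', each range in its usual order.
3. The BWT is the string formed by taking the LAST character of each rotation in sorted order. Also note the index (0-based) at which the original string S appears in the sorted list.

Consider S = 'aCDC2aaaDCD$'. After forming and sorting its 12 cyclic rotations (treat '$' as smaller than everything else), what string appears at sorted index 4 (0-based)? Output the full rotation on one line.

All 12 rotations (rotation i = S[i:]+S[:i]):
  rot[0] = aCDC2aaaDCD$
  rot[1] = CDC2aaaDCD$a
  rot[2] = DC2aaaDCD$aC
  rot[3] = C2aaaDCD$aCD
  rot[4] = 2aaaDCD$aCDC
  rot[5] = aaaDCD$aCDC2
  rot[6] = aaDCD$aCDC2a
  rot[7] = aDCD$aCDC2aa
  rot[8] = DCD$aCDC2aaa
  rot[9] = CD$aCDC2aaaD
  rot[10] = D$aCDC2aaaDC
  rot[11] = $aCDC2aaaDCD
Sorted (with $ < everything):
  sorted[0] = $aCDC2aaaDCD
  sorted[1] = 2aaaDCD$aCDC
  sorted[2] = C2aaaDCD$aCD
  sorted[3] = CD$aCDC2aaaD
  sorted[4] = CDC2aaaDCD$a
  sorted[5] = D$aCDC2aaaDC
  sorted[6] = DC2aaaDCD$aC
  sorted[7] = DCD$aCDC2aaa
  sorted[8] = aCDC2aaaDCD$
  sorted[9] = aDCD$aCDC2aa
  sorted[10] = aaDCD$aCDC2a
  sorted[11] = aaaDCD$aCDC2
sorted[4] = CDC2aaaDCD$a

Answer: CDC2aaaDCD$a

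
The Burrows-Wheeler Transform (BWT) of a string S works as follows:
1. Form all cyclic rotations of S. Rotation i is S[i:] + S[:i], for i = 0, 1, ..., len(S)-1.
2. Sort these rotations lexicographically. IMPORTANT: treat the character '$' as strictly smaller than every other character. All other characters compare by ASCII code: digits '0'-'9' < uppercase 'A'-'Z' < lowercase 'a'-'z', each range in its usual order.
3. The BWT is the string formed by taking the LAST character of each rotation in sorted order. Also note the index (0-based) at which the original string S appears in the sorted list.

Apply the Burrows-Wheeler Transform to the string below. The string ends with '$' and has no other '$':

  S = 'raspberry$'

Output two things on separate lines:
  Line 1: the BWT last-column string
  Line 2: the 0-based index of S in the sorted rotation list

Answer: yrpbs$erar
5

Derivation:
All 10 rotations (rotation i = S[i:]+S[:i]):
  rot[0] = raspberry$
  rot[1] = aspberry$r
  rot[2] = spberry$ra
  rot[3] = pberry$ras
  rot[4] = berry$rasp
  rot[5] = erry$raspb
  rot[6] = rry$raspbe
  rot[7] = ry$raspber
  rot[8] = y$raspberr
  rot[9] = $raspberry
Sorted (with $ < everything):
  sorted[0] = $raspberry  (last char: 'y')
  sorted[1] = aspberry$r  (last char: 'r')
  sorted[2] = berry$rasp  (last char: 'p')
  sorted[3] = erry$raspb  (last char: 'b')
  sorted[4] = pberry$ras  (last char: 's')
  sorted[5] = raspberry$  (last char: '$')
  sorted[6] = rry$raspbe  (last char: 'e')
  sorted[7] = ry$raspber  (last char: 'r')
  sorted[8] = spberry$ra  (last char: 'a')
  sorted[9] = y$raspberr  (last char: 'r')
Last column: yrpbs$erar
Original string S is at sorted index 5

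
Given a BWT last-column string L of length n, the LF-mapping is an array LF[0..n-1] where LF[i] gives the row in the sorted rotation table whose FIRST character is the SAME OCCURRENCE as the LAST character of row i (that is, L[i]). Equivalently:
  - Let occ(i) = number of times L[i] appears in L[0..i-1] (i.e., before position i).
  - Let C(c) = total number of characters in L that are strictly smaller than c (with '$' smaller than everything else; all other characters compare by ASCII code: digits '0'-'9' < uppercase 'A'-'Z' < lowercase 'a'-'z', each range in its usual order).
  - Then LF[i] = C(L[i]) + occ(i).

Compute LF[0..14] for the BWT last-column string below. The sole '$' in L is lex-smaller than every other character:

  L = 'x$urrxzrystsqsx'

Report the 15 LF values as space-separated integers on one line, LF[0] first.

Answer: 10 0 9 2 3 11 14 4 13 5 8 6 1 7 12

Derivation:
Char counts: '$':1, 'q':1, 'r':3, 's':3, 't':1, 'u':1, 'x':3, 'y':1, 'z':1
C (first-col start): C('$')=0, C('q')=1, C('r')=2, C('s')=5, C('t')=8, C('u')=9, C('x')=10, C('y')=13, C('z')=14
L[0]='x': occ=0, LF[0]=C('x')+0=10+0=10
L[1]='$': occ=0, LF[1]=C('$')+0=0+0=0
L[2]='u': occ=0, LF[2]=C('u')+0=9+0=9
L[3]='r': occ=0, LF[3]=C('r')+0=2+0=2
L[4]='r': occ=1, LF[4]=C('r')+1=2+1=3
L[5]='x': occ=1, LF[5]=C('x')+1=10+1=11
L[6]='z': occ=0, LF[6]=C('z')+0=14+0=14
L[7]='r': occ=2, LF[7]=C('r')+2=2+2=4
L[8]='y': occ=0, LF[8]=C('y')+0=13+0=13
L[9]='s': occ=0, LF[9]=C('s')+0=5+0=5
L[10]='t': occ=0, LF[10]=C('t')+0=8+0=8
L[11]='s': occ=1, LF[11]=C('s')+1=5+1=6
L[12]='q': occ=0, LF[12]=C('q')+0=1+0=1
L[13]='s': occ=2, LF[13]=C('s')+2=5+2=7
L[14]='x': occ=2, LF[14]=C('x')+2=10+2=12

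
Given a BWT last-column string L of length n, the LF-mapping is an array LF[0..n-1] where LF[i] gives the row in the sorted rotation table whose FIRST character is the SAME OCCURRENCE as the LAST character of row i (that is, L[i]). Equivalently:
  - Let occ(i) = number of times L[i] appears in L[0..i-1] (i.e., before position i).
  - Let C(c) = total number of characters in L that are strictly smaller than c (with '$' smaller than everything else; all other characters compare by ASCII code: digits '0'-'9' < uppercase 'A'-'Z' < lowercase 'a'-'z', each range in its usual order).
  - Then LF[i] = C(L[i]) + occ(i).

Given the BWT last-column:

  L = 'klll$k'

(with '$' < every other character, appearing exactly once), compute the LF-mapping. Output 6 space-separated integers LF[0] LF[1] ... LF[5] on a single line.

Answer: 1 3 4 5 0 2

Derivation:
Char counts: '$':1, 'k':2, 'l':3
C (first-col start): C('$')=0, C('k')=1, C('l')=3
L[0]='k': occ=0, LF[0]=C('k')+0=1+0=1
L[1]='l': occ=0, LF[1]=C('l')+0=3+0=3
L[2]='l': occ=1, LF[2]=C('l')+1=3+1=4
L[3]='l': occ=2, LF[3]=C('l')+2=3+2=5
L[4]='$': occ=0, LF[4]=C('$')+0=0+0=0
L[5]='k': occ=1, LF[5]=C('k')+1=1+1=2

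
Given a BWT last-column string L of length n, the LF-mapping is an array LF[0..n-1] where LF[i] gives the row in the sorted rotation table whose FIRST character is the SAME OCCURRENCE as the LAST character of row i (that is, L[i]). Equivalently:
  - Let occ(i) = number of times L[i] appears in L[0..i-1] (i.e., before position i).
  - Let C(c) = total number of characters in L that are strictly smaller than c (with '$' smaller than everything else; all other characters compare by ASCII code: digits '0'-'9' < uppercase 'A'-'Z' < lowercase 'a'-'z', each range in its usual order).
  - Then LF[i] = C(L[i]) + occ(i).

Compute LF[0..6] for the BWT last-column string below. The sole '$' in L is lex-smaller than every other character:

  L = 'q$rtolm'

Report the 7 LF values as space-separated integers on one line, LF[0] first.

Char counts: '$':1, 'l':1, 'm':1, 'o':1, 'q':1, 'r':1, 't':1
C (first-col start): C('$')=0, C('l')=1, C('m')=2, C('o')=3, C('q')=4, C('r')=5, C('t')=6
L[0]='q': occ=0, LF[0]=C('q')+0=4+0=4
L[1]='$': occ=0, LF[1]=C('$')+0=0+0=0
L[2]='r': occ=0, LF[2]=C('r')+0=5+0=5
L[3]='t': occ=0, LF[3]=C('t')+0=6+0=6
L[4]='o': occ=0, LF[4]=C('o')+0=3+0=3
L[5]='l': occ=0, LF[5]=C('l')+0=1+0=1
L[6]='m': occ=0, LF[6]=C('m')+0=2+0=2

Answer: 4 0 5 6 3 1 2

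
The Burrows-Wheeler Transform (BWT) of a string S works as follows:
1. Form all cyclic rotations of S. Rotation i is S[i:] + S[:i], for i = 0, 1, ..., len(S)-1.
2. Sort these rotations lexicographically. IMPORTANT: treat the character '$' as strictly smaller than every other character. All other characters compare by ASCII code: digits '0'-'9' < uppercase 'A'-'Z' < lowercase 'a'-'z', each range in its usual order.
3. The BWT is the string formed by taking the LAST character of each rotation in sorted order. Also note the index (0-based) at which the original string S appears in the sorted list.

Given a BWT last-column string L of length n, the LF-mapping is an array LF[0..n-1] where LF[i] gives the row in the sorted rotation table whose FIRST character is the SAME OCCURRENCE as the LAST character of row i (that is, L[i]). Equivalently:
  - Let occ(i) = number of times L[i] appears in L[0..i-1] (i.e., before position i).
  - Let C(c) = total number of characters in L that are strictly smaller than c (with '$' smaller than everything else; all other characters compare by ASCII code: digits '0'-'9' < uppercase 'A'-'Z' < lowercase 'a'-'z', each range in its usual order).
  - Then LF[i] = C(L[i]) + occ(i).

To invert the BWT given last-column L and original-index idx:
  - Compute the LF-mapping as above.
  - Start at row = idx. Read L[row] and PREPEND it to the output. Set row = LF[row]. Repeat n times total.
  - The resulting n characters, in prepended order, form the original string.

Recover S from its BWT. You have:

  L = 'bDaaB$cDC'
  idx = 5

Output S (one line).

Answer: aCcaDBDb$

Derivation:
LF mapping: 7 3 5 6 1 0 8 4 2
Walk LF starting at row 5, prepending L[row]:
  step 1: row=5, L[5]='$', prepend. Next row=LF[5]=0
  step 2: row=0, L[0]='b', prepend. Next row=LF[0]=7
  step 3: row=7, L[7]='D', prepend. Next row=LF[7]=4
  step 4: row=4, L[4]='B', prepend. Next row=LF[4]=1
  step 5: row=1, L[1]='D', prepend. Next row=LF[1]=3
  step 6: row=3, L[3]='a', prepend. Next row=LF[3]=6
  step 7: row=6, L[6]='c', prepend. Next row=LF[6]=8
  step 8: row=8, L[8]='C', prepend. Next row=LF[8]=2
  step 9: row=2, L[2]='a', prepend. Next row=LF[2]=5
Reversed output: aCcaDBDb$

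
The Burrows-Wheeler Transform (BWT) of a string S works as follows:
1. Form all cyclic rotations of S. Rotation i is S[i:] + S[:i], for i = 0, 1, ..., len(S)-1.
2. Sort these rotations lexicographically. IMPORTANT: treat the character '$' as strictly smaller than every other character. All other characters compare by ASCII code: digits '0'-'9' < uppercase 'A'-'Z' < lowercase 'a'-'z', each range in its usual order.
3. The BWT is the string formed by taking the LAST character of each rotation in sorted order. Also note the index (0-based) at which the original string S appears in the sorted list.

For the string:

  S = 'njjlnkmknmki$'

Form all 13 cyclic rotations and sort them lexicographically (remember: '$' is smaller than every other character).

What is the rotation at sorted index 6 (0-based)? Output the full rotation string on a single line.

Answer: knmki$njjlnkm

Derivation:
All 13 rotations (rotation i = S[i:]+S[:i]):
  rot[0] = njjlnkmknmki$
  rot[1] = jjlnkmknmki$n
  rot[2] = jlnkmknmki$nj
  rot[3] = lnkmknmki$njj
  rot[4] = nkmknmki$njjl
  rot[5] = kmknmki$njjln
  rot[6] = mknmki$njjlnk
  rot[7] = knmki$njjlnkm
  rot[8] = nmki$njjlnkmk
  rot[9] = mki$njjlnkmkn
  rot[10] = ki$njjlnkmknm
  rot[11] = i$njjlnkmknmk
  rot[12] = $njjlnkmknmki
Sorted (with $ < everything):
  sorted[0] = $njjlnkmknmki
  sorted[1] = i$njjlnkmknmk
  sorted[2] = jjlnkmknmki$n
  sorted[3] = jlnkmknmki$nj
  sorted[4] = ki$njjlnkmknm
  sorted[5] = kmknmki$njjln
  sorted[6] = knmki$njjlnkm
  sorted[7] = lnkmknmki$njj
  sorted[8] = mki$njjlnkmkn
  sorted[9] = mknmki$njjlnk
  sorted[10] = njjlnkmknmki$
  sorted[11] = nkmknmki$njjl
  sorted[12] = nmki$njjlnkmk
sorted[6] = knmki$njjlnkm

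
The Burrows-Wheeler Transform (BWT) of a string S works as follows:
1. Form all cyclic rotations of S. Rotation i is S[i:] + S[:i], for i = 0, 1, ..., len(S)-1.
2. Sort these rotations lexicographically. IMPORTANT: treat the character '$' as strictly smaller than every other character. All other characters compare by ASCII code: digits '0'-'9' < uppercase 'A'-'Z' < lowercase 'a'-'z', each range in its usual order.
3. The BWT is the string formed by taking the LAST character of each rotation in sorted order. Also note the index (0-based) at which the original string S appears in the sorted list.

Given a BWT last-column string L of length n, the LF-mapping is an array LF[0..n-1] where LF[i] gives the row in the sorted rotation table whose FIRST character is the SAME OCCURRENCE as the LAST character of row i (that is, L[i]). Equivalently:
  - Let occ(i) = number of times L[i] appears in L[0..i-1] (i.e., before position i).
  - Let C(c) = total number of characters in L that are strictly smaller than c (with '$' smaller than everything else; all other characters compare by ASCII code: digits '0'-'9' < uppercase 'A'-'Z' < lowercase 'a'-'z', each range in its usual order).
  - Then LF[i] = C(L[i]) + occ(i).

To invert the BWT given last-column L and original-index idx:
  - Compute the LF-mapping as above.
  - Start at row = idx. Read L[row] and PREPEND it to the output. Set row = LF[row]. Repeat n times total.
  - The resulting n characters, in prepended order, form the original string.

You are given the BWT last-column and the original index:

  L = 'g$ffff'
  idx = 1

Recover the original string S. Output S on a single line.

LF mapping: 5 0 1 2 3 4
Walk LF starting at row 1, prepending L[row]:
  step 1: row=1, L[1]='$', prepend. Next row=LF[1]=0
  step 2: row=0, L[0]='g', prepend. Next row=LF[0]=5
  step 3: row=5, L[5]='f', prepend. Next row=LF[5]=4
  step 4: row=4, L[4]='f', prepend. Next row=LF[4]=3
  step 5: row=3, L[3]='f', prepend. Next row=LF[3]=2
  step 6: row=2, L[2]='f', prepend. Next row=LF[2]=1
Reversed output: ffffg$

Answer: ffffg$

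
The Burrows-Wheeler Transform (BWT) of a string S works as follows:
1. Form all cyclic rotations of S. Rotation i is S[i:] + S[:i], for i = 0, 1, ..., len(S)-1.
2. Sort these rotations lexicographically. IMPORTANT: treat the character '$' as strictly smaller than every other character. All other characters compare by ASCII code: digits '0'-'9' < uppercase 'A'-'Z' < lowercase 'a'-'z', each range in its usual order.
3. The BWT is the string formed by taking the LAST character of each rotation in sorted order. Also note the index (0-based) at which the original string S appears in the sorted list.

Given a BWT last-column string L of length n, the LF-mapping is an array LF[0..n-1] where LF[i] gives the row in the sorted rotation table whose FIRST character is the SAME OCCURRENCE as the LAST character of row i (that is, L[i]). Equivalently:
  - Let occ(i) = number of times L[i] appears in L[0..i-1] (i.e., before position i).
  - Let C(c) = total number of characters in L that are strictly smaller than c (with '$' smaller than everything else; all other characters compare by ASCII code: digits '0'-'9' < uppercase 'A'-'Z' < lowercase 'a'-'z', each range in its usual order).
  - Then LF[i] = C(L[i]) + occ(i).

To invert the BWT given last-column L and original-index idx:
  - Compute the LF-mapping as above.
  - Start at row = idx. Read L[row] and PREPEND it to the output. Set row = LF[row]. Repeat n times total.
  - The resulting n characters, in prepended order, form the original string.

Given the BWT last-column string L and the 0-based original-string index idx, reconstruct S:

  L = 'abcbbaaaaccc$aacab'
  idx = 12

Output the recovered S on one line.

Answer: bccbaacaaacbaacba$

Derivation:
LF mapping: 1 9 13 10 11 2 3 4 5 14 15 16 0 6 7 17 8 12
Walk LF starting at row 12, prepending L[row]:
  step 1: row=12, L[12]='$', prepend. Next row=LF[12]=0
  step 2: row=0, L[0]='a', prepend. Next row=LF[0]=1
  step 3: row=1, L[1]='b', prepend. Next row=LF[1]=9
  step 4: row=9, L[9]='c', prepend. Next row=LF[9]=14
  step 5: row=14, L[14]='a', prepend. Next row=LF[14]=7
  step 6: row=7, L[7]='a', prepend. Next row=LF[7]=4
  step 7: row=4, L[4]='b', prepend. Next row=LF[4]=11
  step 8: row=11, L[11]='c', prepend. Next row=LF[11]=16
  step 9: row=16, L[16]='a', prepend. Next row=LF[16]=8
  step 10: row=8, L[8]='a', prepend. Next row=LF[8]=5
  step 11: row=5, L[5]='a', prepend. Next row=LF[5]=2
  step 12: row=2, L[2]='c', prepend. Next row=LF[2]=13
  step 13: row=13, L[13]='a', prepend. Next row=LF[13]=6
  step 14: row=6, L[6]='a', prepend. Next row=LF[6]=3
  step 15: row=3, L[3]='b', prepend. Next row=LF[3]=10
  step 16: row=10, L[10]='c', prepend. Next row=LF[10]=15
  step 17: row=15, L[15]='c', prepend. Next row=LF[15]=17
  step 18: row=17, L[17]='b', prepend. Next row=LF[17]=12
Reversed output: bccbaacaaacbaacba$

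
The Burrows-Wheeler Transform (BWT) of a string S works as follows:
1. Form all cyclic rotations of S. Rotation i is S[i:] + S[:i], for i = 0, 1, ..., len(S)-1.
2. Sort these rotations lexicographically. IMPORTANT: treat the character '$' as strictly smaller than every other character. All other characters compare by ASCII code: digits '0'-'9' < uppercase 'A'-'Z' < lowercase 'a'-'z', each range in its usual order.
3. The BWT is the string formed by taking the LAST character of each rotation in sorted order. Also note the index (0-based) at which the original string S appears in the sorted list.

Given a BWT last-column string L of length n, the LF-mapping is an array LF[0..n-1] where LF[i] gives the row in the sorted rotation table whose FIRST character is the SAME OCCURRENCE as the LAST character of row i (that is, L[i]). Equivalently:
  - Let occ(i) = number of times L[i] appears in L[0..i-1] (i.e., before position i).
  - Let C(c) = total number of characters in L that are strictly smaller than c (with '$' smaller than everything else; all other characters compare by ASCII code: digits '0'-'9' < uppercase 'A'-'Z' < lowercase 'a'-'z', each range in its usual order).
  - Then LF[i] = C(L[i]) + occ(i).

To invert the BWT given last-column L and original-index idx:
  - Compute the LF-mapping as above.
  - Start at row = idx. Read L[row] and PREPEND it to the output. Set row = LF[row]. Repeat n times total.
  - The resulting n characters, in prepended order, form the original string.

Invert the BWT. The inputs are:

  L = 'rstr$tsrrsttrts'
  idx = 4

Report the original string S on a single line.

Answer: rsstttrttrrssr$

Derivation:
LF mapping: 1 6 10 2 0 11 7 3 4 8 12 13 5 14 9
Walk LF starting at row 4, prepending L[row]:
  step 1: row=4, L[4]='$', prepend. Next row=LF[4]=0
  step 2: row=0, L[0]='r', prepend. Next row=LF[0]=1
  step 3: row=1, L[1]='s', prepend. Next row=LF[1]=6
  step 4: row=6, L[6]='s', prepend. Next row=LF[6]=7
  step 5: row=7, L[7]='r', prepend. Next row=LF[7]=3
  step 6: row=3, L[3]='r', prepend. Next row=LF[3]=2
  step 7: row=2, L[2]='t', prepend. Next row=LF[2]=10
  step 8: row=10, L[10]='t', prepend. Next row=LF[10]=12
  step 9: row=12, L[12]='r', prepend. Next row=LF[12]=5
  step 10: row=5, L[5]='t', prepend. Next row=LF[5]=11
  step 11: row=11, L[11]='t', prepend. Next row=LF[11]=13
  step 12: row=13, L[13]='t', prepend. Next row=LF[13]=14
  step 13: row=14, L[14]='s', prepend. Next row=LF[14]=9
  step 14: row=9, L[9]='s', prepend. Next row=LF[9]=8
  step 15: row=8, L[8]='r', prepend. Next row=LF[8]=4
Reversed output: rsstttrttrrssr$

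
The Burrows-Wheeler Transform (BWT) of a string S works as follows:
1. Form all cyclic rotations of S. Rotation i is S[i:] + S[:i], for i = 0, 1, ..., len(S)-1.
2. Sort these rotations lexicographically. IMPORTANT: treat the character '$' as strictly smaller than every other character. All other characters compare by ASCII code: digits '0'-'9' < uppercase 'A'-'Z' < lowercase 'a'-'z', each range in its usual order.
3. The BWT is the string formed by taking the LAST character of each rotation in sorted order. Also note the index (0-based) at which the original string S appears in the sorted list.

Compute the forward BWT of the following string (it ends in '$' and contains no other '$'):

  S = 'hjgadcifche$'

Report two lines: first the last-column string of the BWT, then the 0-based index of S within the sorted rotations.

All 12 rotations (rotation i = S[i:]+S[:i]):
  rot[0] = hjgadcifche$
  rot[1] = jgadcifche$h
  rot[2] = gadcifche$hj
  rot[3] = adcifche$hjg
  rot[4] = dcifche$hjga
  rot[5] = cifche$hjgad
  rot[6] = ifche$hjgadc
  rot[7] = fche$hjgadci
  rot[8] = che$hjgadcif
  rot[9] = he$hjgadcifc
  rot[10] = e$hjgadcifch
  rot[11] = $hjgadcifche
Sorted (with $ < everything):
  sorted[0] = $hjgadcifche  (last char: 'e')
  sorted[1] = adcifche$hjg  (last char: 'g')
  sorted[2] = che$hjgadcif  (last char: 'f')
  sorted[3] = cifche$hjgad  (last char: 'd')
  sorted[4] = dcifche$hjga  (last char: 'a')
  sorted[5] = e$hjgadcifch  (last char: 'h')
  sorted[6] = fche$hjgadci  (last char: 'i')
  sorted[7] = gadcifche$hj  (last char: 'j')
  sorted[8] = he$hjgadcifc  (last char: 'c')
  sorted[9] = hjgadcifche$  (last char: '$')
  sorted[10] = ifche$hjgadc  (last char: 'c')
  sorted[11] = jgadcifche$h  (last char: 'h')
Last column: egfdahijc$ch
Original string S is at sorted index 9

Answer: egfdahijc$ch
9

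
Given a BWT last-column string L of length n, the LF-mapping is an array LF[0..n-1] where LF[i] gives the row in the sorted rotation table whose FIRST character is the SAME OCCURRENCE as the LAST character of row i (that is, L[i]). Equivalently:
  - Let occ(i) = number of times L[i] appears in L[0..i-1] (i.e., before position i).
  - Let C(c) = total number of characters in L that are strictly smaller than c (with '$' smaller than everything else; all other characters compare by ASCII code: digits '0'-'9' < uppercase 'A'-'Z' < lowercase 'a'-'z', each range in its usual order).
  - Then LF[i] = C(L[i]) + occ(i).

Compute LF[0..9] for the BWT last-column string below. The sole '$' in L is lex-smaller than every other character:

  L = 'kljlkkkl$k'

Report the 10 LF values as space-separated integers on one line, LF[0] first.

Answer: 2 7 1 8 3 4 5 9 0 6

Derivation:
Char counts: '$':1, 'j':1, 'k':5, 'l':3
C (first-col start): C('$')=0, C('j')=1, C('k')=2, C('l')=7
L[0]='k': occ=0, LF[0]=C('k')+0=2+0=2
L[1]='l': occ=0, LF[1]=C('l')+0=7+0=7
L[2]='j': occ=0, LF[2]=C('j')+0=1+0=1
L[3]='l': occ=1, LF[3]=C('l')+1=7+1=8
L[4]='k': occ=1, LF[4]=C('k')+1=2+1=3
L[5]='k': occ=2, LF[5]=C('k')+2=2+2=4
L[6]='k': occ=3, LF[6]=C('k')+3=2+3=5
L[7]='l': occ=2, LF[7]=C('l')+2=7+2=9
L[8]='$': occ=0, LF[8]=C('$')+0=0+0=0
L[9]='k': occ=4, LF[9]=C('k')+4=2+4=6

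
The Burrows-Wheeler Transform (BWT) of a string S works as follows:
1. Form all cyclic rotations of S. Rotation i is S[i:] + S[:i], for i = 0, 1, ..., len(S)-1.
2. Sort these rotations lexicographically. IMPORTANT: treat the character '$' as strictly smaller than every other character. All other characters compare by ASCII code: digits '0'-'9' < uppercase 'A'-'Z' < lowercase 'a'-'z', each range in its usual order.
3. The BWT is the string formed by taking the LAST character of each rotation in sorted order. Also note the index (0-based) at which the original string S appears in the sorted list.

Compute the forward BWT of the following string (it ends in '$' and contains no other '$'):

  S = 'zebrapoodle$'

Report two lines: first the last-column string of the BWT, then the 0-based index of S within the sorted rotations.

Answer: ereolzdopab$
11

Derivation:
All 12 rotations (rotation i = S[i:]+S[:i]):
  rot[0] = zebrapoodle$
  rot[1] = ebrapoodle$z
  rot[2] = brapoodle$ze
  rot[3] = rapoodle$zeb
  rot[4] = apoodle$zebr
  rot[5] = poodle$zebra
  rot[6] = oodle$zebrap
  rot[7] = odle$zebrapo
  rot[8] = dle$zebrapoo
  rot[9] = le$zebrapood
  rot[10] = e$zebrapoodl
  rot[11] = $zebrapoodle
Sorted (with $ < everything):
  sorted[0] = $zebrapoodle  (last char: 'e')
  sorted[1] = apoodle$zebr  (last char: 'r')
  sorted[2] = brapoodle$ze  (last char: 'e')
  sorted[3] = dle$zebrapoo  (last char: 'o')
  sorted[4] = e$zebrapoodl  (last char: 'l')
  sorted[5] = ebrapoodle$z  (last char: 'z')
  sorted[6] = le$zebrapood  (last char: 'd')
  sorted[7] = odle$zebrapo  (last char: 'o')
  sorted[8] = oodle$zebrap  (last char: 'p')
  sorted[9] = poodle$zebra  (last char: 'a')
  sorted[10] = rapoodle$zeb  (last char: 'b')
  sorted[11] = zebrapoodle$  (last char: '$')
Last column: ereolzdopab$
Original string S is at sorted index 11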